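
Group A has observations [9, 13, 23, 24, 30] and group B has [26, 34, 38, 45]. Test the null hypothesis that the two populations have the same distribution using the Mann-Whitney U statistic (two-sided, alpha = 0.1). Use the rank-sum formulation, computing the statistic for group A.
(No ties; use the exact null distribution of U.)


Step 1: Combine and sort all 9 observations; assign midranks.
sorted (value, group): (9,X), (13,X), (23,X), (24,X), (26,Y), (30,X), (34,Y), (38,Y), (45,Y)
ranks: 9->1, 13->2, 23->3, 24->4, 26->5, 30->6, 34->7, 38->8, 45->9
Step 2: Rank sum for X: R1 = 1 + 2 + 3 + 4 + 6 = 16.
Step 3: U_X = R1 - n1(n1+1)/2 = 16 - 5*6/2 = 16 - 15 = 1.
       U_Y = n1*n2 - U_X = 20 - 1 = 19.
Step 4: No ties, so the exact null distribution of U (based on enumerating the C(9,5) = 126 equally likely rank assignments) gives the two-sided p-value.
Step 5: p-value = 0.031746; compare to alpha = 0.1. reject H0.

U_X = 1, p = 0.031746, reject H0 at alpha = 0.1.


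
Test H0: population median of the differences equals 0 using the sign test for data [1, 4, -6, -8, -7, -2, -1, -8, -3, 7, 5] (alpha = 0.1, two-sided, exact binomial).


Step 1: Discard zero differences. Original n = 11; n_eff = number of nonzero differences = 11.
Nonzero differences (with sign): +1, +4, -6, -8, -7, -2, -1, -8, -3, +7, +5
Step 2: Count signs: positive = 4, negative = 7.
Step 3: Under H0: P(positive) = 0.5, so the number of positives S ~ Bin(11, 0.5).
Step 4: Two-sided exact p-value = sum of Bin(11,0.5) probabilities at or below the observed probability = 0.548828.
Step 5: alpha = 0.1. fail to reject H0.

n_eff = 11, pos = 4, neg = 7, p = 0.548828, fail to reject H0.


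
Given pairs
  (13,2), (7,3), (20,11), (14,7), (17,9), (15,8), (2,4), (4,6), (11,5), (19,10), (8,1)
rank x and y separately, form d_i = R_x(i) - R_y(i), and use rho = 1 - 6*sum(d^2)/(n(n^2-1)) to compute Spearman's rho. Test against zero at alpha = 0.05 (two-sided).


Step 1: Rank x and y separately (midranks; no ties here).
rank(x): 13->6, 7->3, 20->11, 14->7, 17->9, 15->8, 2->1, 4->2, 11->5, 19->10, 8->4
rank(y): 2->2, 3->3, 11->11, 7->7, 9->9, 8->8, 4->4, 6->6, 5->5, 10->10, 1->1
Step 2: d_i = R_x(i) - R_y(i); compute d_i^2.
  (6-2)^2=16, (3-3)^2=0, (11-11)^2=0, (7-7)^2=0, (9-9)^2=0, (8-8)^2=0, (1-4)^2=9, (2-6)^2=16, (5-5)^2=0, (10-10)^2=0, (4-1)^2=9
sum(d^2) = 50.
Step 3: rho = 1 - 6*50 / (11*(11^2 - 1)) = 1 - 300/1320 = 0.772727.
Step 4: Under H0, t = rho * sqrt((n-2)/(1-rho^2)) = 3.6522 ~ t(9).
Step 5: Two-sided p-value from the t-distribution with 9 df = 0.005299.
Step 6: alpha = 0.05. reject H0.

rho = 0.7727, p = 0.005299, reject H0 at alpha = 0.05.


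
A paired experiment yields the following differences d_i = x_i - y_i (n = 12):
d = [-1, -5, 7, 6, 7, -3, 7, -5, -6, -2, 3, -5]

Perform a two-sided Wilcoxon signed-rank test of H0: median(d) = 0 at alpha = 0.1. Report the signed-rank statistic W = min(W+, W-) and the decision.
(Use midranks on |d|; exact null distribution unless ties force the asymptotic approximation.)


Step 1: Drop any zero differences (none here) and take |d_i|.
|d| = [1, 5, 7, 6, 7, 3, 7, 5, 6, 2, 3, 5]
Step 2: Midrank |d_i| (ties get averaged ranks).
ranks: |1|->1, |5|->6, |7|->11, |6|->8.5, |7|->11, |3|->3.5, |7|->11, |5|->6, |6|->8.5, |2|->2, |3|->3.5, |5|->6
Step 3: Attach original signs; sum ranks with positive sign and with negative sign.
W+ = 11 + 8.5 + 11 + 11 + 3.5 = 45
W- = 1 + 6 + 3.5 + 6 + 8.5 + 2 + 6 = 33
(Check: W+ + W- = 78 should equal n(n+1)/2 = 78.)
Step 4: Test statistic W = min(W+, W-) = 33.
Step 5: Ties in |d|, so use the tie-corrected normal approximation.
        E[W] = n(n+1)/4 = 12*13/4 = 39.
        Tie groups: |d|=3 (t=2), |d|=5 (t=3), |d|=6 (t=2), |d|=7 (t=3); sum(t^3 - t) = 60.
        Var[W] = n(n+1)(2n+1)/24 - sum(t^3-t)/48 = 3900/24 - 60/48 = 161.25.
        z = (W - E[W]) / sqrt(Var[W]) = (33 - 39) / 12.6984 = -0.4725.
        Two-sided p = 2*Phi(z) = 0.636570.
Step 6: alpha = 0.1. fail to reject H0.

W+ = 45, W- = 33, W = min = 33, p = 0.636570, fail to reject H0.


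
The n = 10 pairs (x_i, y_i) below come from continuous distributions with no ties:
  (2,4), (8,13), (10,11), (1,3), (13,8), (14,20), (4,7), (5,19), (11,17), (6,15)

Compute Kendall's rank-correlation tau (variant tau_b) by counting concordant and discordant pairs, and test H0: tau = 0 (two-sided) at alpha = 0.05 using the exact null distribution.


Step 1: Enumerate the 45 unordered pairs (i,j) with i<j and classify each by sign(x_j-x_i) * sign(y_j-y_i).
  (1,2):dx=+6,dy=+9->C; (1,3):dx=+8,dy=+7->C; (1,4):dx=-1,dy=-1->C; (1,5):dx=+11,dy=+4->C
  (1,6):dx=+12,dy=+16->C; (1,7):dx=+2,dy=+3->C; (1,8):dx=+3,dy=+15->C; (1,9):dx=+9,dy=+13->C
  (1,10):dx=+4,dy=+11->C; (2,3):dx=+2,dy=-2->D; (2,4):dx=-7,dy=-10->C; (2,5):dx=+5,dy=-5->D
  (2,6):dx=+6,dy=+7->C; (2,7):dx=-4,dy=-6->C; (2,8):dx=-3,dy=+6->D; (2,9):dx=+3,dy=+4->C
  (2,10):dx=-2,dy=+2->D; (3,4):dx=-9,dy=-8->C; (3,5):dx=+3,dy=-3->D; (3,6):dx=+4,dy=+9->C
  (3,7):dx=-6,dy=-4->C; (3,8):dx=-5,dy=+8->D; (3,9):dx=+1,dy=+6->C; (3,10):dx=-4,dy=+4->D
  (4,5):dx=+12,dy=+5->C; (4,6):dx=+13,dy=+17->C; (4,7):dx=+3,dy=+4->C; (4,8):dx=+4,dy=+16->C
  (4,9):dx=+10,dy=+14->C; (4,10):dx=+5,dy=+12->C; (5,6):dx=+1,dy=+12->C; (5,7):dx=-9,dy=-1->C
  (5,8):dx=-8,dy=+11->D; (5,9):dx=-2,dy=+9->D; (5,10):dx=-7,dy=+7->D; (6,7):dx=-10,dy=-13->C
  (6,8):dx=-9,dy=-1->C; (6,9):dx=-3,dy=-3->C; (6,10):dx=-8,dy=-5->C; (7,8):dx=+1,dy=+12->C
  (7,9):dx=+7,dy=+10->C; (7,10):dx=+2,dy=+8->C; (8,9):dx=+6,dy=-2->D; (8,10):dx=+1,dy=-4->D
  (9,10):dx=-5,dy=-2->C
Step 2: C = 33, D = 12, total pairs = 45.
Step 3: tau = (C - D)/(n(n-1)/2) = (33 - 12)/45 = 0.466667.
Step 4: Exact two-sided p-value (enumerate n! = 3628800 permutations of y under H0): p = 0.072550.
Step 5: alpha = 0.05. fail to reject H0.

tau_b = 0.4667 (C=33, D=12), p = 0.072550, fail to reject H0.


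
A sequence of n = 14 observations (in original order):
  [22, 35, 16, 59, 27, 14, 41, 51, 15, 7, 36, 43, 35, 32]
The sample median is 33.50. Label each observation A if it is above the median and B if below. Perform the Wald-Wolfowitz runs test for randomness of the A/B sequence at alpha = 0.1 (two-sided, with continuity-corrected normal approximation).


Step 1: Compute median = 33.50; label A = above, B = below.
Labels in order: BABABBAABBAAAB  (n_A = 7, n_B = 7)
Step 2: Count runs R = 9.
Step 3: Under H0 (random ordering), E[R] = 2*n_A*n_B/(n_A+n_B) + 1 = 2*7*7/14 + 1 = 8.0000.
        Var[R] = 2*n_A*n_B*(2*n_A*n_B - n_A - n_B) / ((n_A+n_B)^2 * (n_A+n_B-1)) = 8232/2548 = 3.2308.
        SD[R] = 1.7974.
Step 4: Continuity-corrected z = (R - 0.5 - E[R]) / SD[R] = (9 - 0.5 - 8.0000) / 1.7974 = 0.2782.
Step 5: Two-sided p-value via normal approximation = 2*(1 - Phi(|z|)) = 0.780879.
Step 6: alpha = 0.1. fail to reject H0.

R = 9, z = 0.2782, p = 0.780879, fail to reject H0.


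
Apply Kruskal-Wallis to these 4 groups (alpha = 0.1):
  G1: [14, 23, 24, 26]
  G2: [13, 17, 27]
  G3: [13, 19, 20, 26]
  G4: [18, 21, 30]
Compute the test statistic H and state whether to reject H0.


Step 1: Combine all N = 14 observations and assign midranks.
sorted (value, group, rank): (13,G2,1.5), (13,G3,1.5), (14,G1,3), (17,G2,4), (18,G4,5), (19,G3,6), (20,G3,7), (21,G4,8), (23,G1,9), (24,G1,10), (26,G1,11.5), (26,G3,11.5), (27,G2,13), (30,G4,14)
Step 2: Sum ranks within each group.
R_1 = 33.5 (n_1 = 4)
R_2 = 18.5 (n_2 = 3)
R_3 = 26 (n_3 = 4)
R_4 = 27 (n_4 = 3)
Step 3: H = 12/(N(N+1)) * sum(R_i^2/n_i) - 3(N+1)
     = 12/(14*15) * (33.5^2/4 + 18.5^2/3 + 26^2/4 + 27^2/3) - 3*15
     = 0.057143 * 806.646 - 45
     = 1.094048.
Step 4: Ties present; correction factor C = 1 - 12/(14^3 - 14) = 0.995604. Corrected H = 1.094048 / 0.995604 = 1.098878.
Step 5: Under H0, H ~ chi^2(3); p-value = 0.777345.
Step 6: alpha = 0.1. fail to reject H0.

H = 1.0989, df = 3, p = 0.777345, fail to reject H0.


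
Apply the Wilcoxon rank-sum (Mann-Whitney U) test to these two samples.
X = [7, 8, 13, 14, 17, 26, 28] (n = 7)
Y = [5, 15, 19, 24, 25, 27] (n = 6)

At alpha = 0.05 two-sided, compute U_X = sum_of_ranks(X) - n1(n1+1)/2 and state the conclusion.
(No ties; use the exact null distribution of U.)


Step 1: Combine and sort all 13 observations; assign midranks.
sorted (value, group): (5,Y), (7,X), (8,X), (13,X), (14,X), (15,Y), (17,X), (19,Y), (24,Y), (25,Y), (26,X), (27,Y), (28,X)
ranks: 5->1, 7->2, 8->3, 13->4, 14->5, 15->6, 17->7, 19->8, 24->9, 25->10, 26->11, 27->12, 28->13
Step 2: Rank sum for X: R1 = 2 + 3 + 4 + 5 + 7 + 11 + 13 = 45.
Step 3: U_X = R1 - n1(n1+1)/2 = 45 - 7*8/2 = 45 - 28 = 17.
       U_Y = n1*n2 - U_X = 42 - 17 = 25.
Step 4: No ties, so the exact null distribution of U (based on enumerating the C(13,7) = 1716 equally likely rank assignments) gives the two-sided p-value.
Step 5: p-value = 0.628205; compare to alpha = 0.05. fail to reject H0.

U_X = 17, p = 0.628205, fail to reject H0 at alpha = 0.05.


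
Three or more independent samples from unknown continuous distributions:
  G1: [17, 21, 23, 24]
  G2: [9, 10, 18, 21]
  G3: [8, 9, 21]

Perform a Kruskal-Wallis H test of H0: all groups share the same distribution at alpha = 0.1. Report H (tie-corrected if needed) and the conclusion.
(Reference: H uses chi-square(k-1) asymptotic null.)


Step 1: Combine all N = 11 observations and assign midranks.
sorted (value, group, rank): (8,G3,1), (9,G2,2.5), (9,G3,2.5), (10,G2,4), (17,G1,5), (18,G2,6), (21,G1,8), (21,G2,8), (21,G3,8), (23,G1,10), (24,G1,11)
Step 2: Sum ranks within each group.
R_1 = 34 (n_1 = 4)
R_2 = 20.5 (n_2 = 4)
R_3 = 11.5 (n_3 = 3)
Step 3: H = 12/(N(N+1)) * sum(R_i^2/n_i) - 3(N+1)
     = 12/(11*12) * (34^2/4 + 20.5^2/4 + 11.5^2/3) - 3*12
     = 0.090909 * 438.146 - 36
     = 3.831439.
Step 4: Ties present; correction factor C = 1 - 30/(11^3 - 11) = 0.977273. Corrected H = 3.831439 / 0.977273 = 3.920543.
Step 5: Under H0, H ~ chi^2(2); p-value = 0.140820.
Step 6: alpha = 0.1. fail to reject H0.

H = 3.9205, df = 2, p = 0.140820, fail to reject H0.


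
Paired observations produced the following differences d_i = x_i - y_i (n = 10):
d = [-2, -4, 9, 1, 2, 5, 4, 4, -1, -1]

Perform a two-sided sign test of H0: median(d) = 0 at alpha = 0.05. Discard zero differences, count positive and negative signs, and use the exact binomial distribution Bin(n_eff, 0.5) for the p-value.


Step 1: Discard zero differences. Original n = 10; n_eff = number of nonzero differences = 10.
Nonzero differences (with sign): -2, -4, +9, +1, +2, +5, +4, +4, -1, -1
Step 2: Count signs: positive = 6, negative = 4.
Step 3: Under H0: P(positive) = 0.5, so the number of positives S ~ Bin(10, 0.5).
Step 4: Two-sided exact p-value = sum of Bin(10,0.5) probabilities at or below the observed probability = 0.753906.
Step 5: alpha = 0.05. fail to reject H0.

n_eff = 10, pos = 6, neg = 4, p = 0.753906, fail to reject H0.


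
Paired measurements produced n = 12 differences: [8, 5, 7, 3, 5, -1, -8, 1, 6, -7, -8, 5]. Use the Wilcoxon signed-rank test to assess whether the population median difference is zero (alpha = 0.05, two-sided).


Step 1: Drop any zero differences (none here) and take |d_i|.
|d| = [8, 5, 7, 3, 5, 1, 8, 1, 6, 7, 8, 5]
Step 2: Midrank |d_i| (ties get averaged ranks).
ranks: |8|->11, |5|->5, |7|->8.5, |3|->3, |5|->5, |1|->1.5, |8|->11, |1|->1.5, |6|->7, |7|->8.5, |8|->11, |5|->5
Step 3: Attach original signs; sum ranks with positive sign and with negative sign.
W+ = 11 + 5 + 8.5 + 3 + 5 + 1.5 + 7 + 5 = 46
W- = 1.5 + 11 + 8.5 + 11 = 32
(Check: W+ + W- = 78 should equal n(n+1)/2 = 78.)
Step 4: Test statistic W = min(W+, W-) = 32.
Step 5: Ties in |d|, so use the tie-corrected normal approximation.
        E[W] = n(n+1)/4 = 12*13/4 = 39.
        Tie groups: |d|=1 (t=2), |d|=5 (t=3), |d|=7 (t=2), |d|=8 (t=3); sum(t^3 - t) = 60.
        Var[W] = n(n+1)(2n+1)/24 - sum(t^3-t)/48 = 3900/24 - 60/48 = 161.25.
        z = (W - E[W]) / sqrt(Var[W]) = (32 - 39) / 12.6984 = -0.5512.
        Two-sided p = 2*Phi(z) = 0.581463.
Step 6: alpha = 0.05. fail to reject H0.

W+ = 46, W- = 32, W = min = 32, p = 0.581463, fail to reject H0.


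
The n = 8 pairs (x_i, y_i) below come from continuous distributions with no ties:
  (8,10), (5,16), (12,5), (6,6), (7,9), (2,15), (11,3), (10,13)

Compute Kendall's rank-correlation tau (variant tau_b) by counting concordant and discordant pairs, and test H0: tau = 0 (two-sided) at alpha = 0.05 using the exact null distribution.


Step 1: Enumerate the 28 unordered pairs (i,j) with i<j and classify each by sign(x_j-x_i) * sign(y_j-y_i).
  (1,2):dx=-3,dy=+6->D; (1,3):dx=+4,dy=-5->D; (1,4):dx=-2,dy=-4->C; (1,5):dx=-1,dy=-1->C
  (1,6):dx=-6,dy=+5->D; (1,7):dx=+3,dy=-7->D; (1,8):dx=+2,dy=+3->C; (2,3):dx=+7,dy=-11->D
  (2,4):dx=+1,dy=-10->D; (2,5):dx=+2,dy=-7->D; (2,6):dx=-3,dy=-1->C; (2,7):dx=+6,dy=-13->D
  (2,8):dx=+5,dy=-3->D; (3,4):dx=-6,dy=+1->D; (3,5):dx=-5,dy=+4->D; (3,6):dx=-10,dy=+10->D
  (3,7):dx=-1,dy=-2->C; (3,8):dx=-2,dy=+8->D; (4,5):dx=+1,dy=+3->C; (4,6):dx=-4,dy=+9->D
  (4,7):dx=+5,dy=-3->D; (4,8):dx=+4,dy=+7->C; (5,6):dx=-5,dy=+6->D; (5,7):dx=+4,dy=-6->D
  (5,8):dx=+3,dy=+4->C; (6,7):dx=+9,dy=-12->D; (6,8):dx=+8,dy=-2->D; (7,8):dx=-1,dy=+10->D
Step 2: C = 8, D = 20, total pairs = 28.
Step 3: tau = (C - D)/(n(n-1)/2) = (8 - 20)/28 = -0.428571.
Step 4: Exact two-sided p-value (enumerate n! = 40320 permutations of y under H0): p = 0.178869.
Step 5: alpha = 0.05. fail to reject H0.

tau_b = -0.4286 (C=8, D=20), p = 0.178869, fail to reject H0.


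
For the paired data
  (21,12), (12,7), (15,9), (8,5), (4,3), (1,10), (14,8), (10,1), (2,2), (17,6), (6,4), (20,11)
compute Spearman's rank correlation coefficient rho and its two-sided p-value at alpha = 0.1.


Step 1: Rank x and y separately (midranks; no ties here).
rank(x): 21->12, 12->7, 15->9, 8->5, 4->3, 1->1, 14->8, 10->6, 2->2, 17->10, 6->4, 20->11
rank(y): 12->12, 7->7, 9->9, 5->5, 3->3, 10->10, 8->8, 1->1, 2->2, 6->6, 4->4, 11->11
Step 2: d_i = R_x(i) - R_y(i); compute d_i^2.
  (12-12)^2=0, (7-7)^2=0, (9-9)^2=0, (5-5)^2=0, (3-3)^2=0, (1-10)^2=81, (8-8)^2=0, (6-1)^2=25, (2-2)^2=0, (10-6)^2=16, (4-4)^2=0, (11-11)^2=0
sum(d^2) = 122.
Step 3: rho = 1 - 6*122 / (12*(12^2 - 1)) = 1 - 732/1716 = 0.573427.
Step 4: Under H0, t = rho * sqrt((n-2)/(1-rho^2)) = 2.2134 ~ t(10).
Step 5: Two-sided p-value from the t-distribution with 10 df = 0.051266.
Step 6: alpha = 0.1. reject H0.

rho = 0.5734, p = 0.051266, reject H0 at alpha = 0.1.


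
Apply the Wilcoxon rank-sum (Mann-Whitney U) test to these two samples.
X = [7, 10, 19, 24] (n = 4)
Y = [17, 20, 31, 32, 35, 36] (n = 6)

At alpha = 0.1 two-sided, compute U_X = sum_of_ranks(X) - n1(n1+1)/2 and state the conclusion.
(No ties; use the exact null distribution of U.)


Step 1: Combine and sort all 10 observations; assign midranks.
sorted (value, group): (7,X), (10,X), (17,Y), (19,X), (20,Y), (24,X), (31,Y), (32,Y), (35,Y), (36,Y)
ranks: 7->1, 10->2, 17->3, 19->4, 20->5, 24->6, 31->7, 32->8, 35->9, 36->10
Step 2: Rank sum for X: R1 = 1 + 2 + 4 + 6 = 13.
Step 3: U_X = R1 - n1(n1+1)/2 = 13 - 4*5/2 = 13 - 10 = 3.
       U_Y = n1*n2 - U_X = 24 - 3 = 21.
Step 4: No ties, so the exact null distribution of U (based on enumerating the C(10,4) = 210 equally likely rank assignments) gives the two-sided p-value.
Step 5: p-value = 0.066667; compare to alpha = 0.1. reject H0.

U_X = 3, p = 0.066667, reject H0 at alpha = 0.1.


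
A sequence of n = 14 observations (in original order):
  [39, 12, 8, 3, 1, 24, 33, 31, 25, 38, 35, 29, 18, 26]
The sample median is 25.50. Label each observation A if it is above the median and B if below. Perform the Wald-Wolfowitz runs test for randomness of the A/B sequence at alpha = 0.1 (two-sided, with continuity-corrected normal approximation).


Step 1: Compute median = 25.50; label A = above, B = below.
Labels in order: ABBBBBAABAAABA  (n_A = 7, n_B = 7)
Step 2: Count runs R = 7.
Step 3: Under H0 (random ordering), E[R] = 2*n_A*n_B/(n_A+n_B) + 1 = 2*7*7/14 + 1 = 8.0000.
        Var[R] = 2*n_A*n_B*(2*n_A*n_B - n_A - n_B) / ((n_A+n_B)^2 * (n_A+n_B-1)) = 8232/2548 = 3.2308.
        SD[R] = 1.7974.
Step 4: Continuity-corrected z = (R + 0.5 - E[R]) / SD[R] = (7 + 0.5 - 8.0000) / 1.7974 = -0.2782.
Step 5: Two-sided p-value via normal approximation = 2*(1 - Phi(|z|)) = 0.780879.
Step 6: alpha = 0.1. fail to reject H0.

R = 7, z = -0.2782, p = 0.780879, fail to reject H0.


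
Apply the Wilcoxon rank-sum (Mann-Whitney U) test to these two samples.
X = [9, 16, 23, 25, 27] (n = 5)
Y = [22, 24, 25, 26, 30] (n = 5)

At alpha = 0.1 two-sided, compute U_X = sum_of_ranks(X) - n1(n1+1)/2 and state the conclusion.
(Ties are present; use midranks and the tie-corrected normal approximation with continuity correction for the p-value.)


Step 1: Combine and sort all 10 observations; assign midranks.
sorted (value, group): (9,X), (16,X), (22,Y), (23,X), (24,Y), (25,X), (25,Y), (26,Y), (27,X), (30,Y)
ranks: 9->1, 16->2, 22->3, 23->4, 24->5, 25->6.5, 25->6.5, 26->8, 27->9, 30->10
Step 2: Rank sum for X: R1 = 1 + 2 + 4 + 6.5 + 9 = 22.5.
Step 3: U_X = R1 - n1(n1+1)/2 = 22.5 - 5*6/2 = 22.5 - 15 = 7.5.
       U_Y = n1*n2 - U_X = 25 - 7.5 = 17.5.
Step 4: Ties are present, so use the tie-corrected normal approximation (with continuity correction) for the p-value.
Step 5: p-value = 0.345742; compare to alpha = 0.1. fail to reject H0.

U_X = 7.5, p = 0.345742, fail to reject H0 at alpha = 0.1.


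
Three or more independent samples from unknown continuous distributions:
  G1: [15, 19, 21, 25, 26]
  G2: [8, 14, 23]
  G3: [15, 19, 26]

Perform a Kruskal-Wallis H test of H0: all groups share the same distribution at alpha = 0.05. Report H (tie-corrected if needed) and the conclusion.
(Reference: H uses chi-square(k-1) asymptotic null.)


Step 1: Combine all N = 11 observations and assign midranks.
sorted (value, group, rank): (8,G2,1), (14,G2,2), (15,G1,3.5), (15,G3,3.5), (19,G1,5.5), (19,G3,5.5), (21,G1,7), (23,G2,8), (25,G1,9), (26,G1,10.5), (26,G3,10.5)
Step 2: Sum ranks within each group.
R_1 = 35.5 (n_1 = 5)
R_2 = 11 (n_2 = 3)
R_3 = 19.5 (n_3 = 3)
Step 3: H = 12/(N(N+1)) * sum(R_i^2/n_i) - 3(N+1)
     = 12/(11*12) * (35.5^2/5 + 11^2/3 + 19.5^2/3) - 3*12
     = 0.090909 * 419.133 - 36
     = 2.103030.
Step 4: Ties present; correction factor C = 1 - 18/(11^3 - 11) = 0.986364. Corrected H = 2.103030 / 0.986364 = 2.132104.
Step 5: Under H0, H ~ chi^2(2); p-value = 0.344365.
Step 6: alpha = 0.05. fail to reject H0.

H = 2.1321, df = 2, p = 0.344365, fail to reject H0.


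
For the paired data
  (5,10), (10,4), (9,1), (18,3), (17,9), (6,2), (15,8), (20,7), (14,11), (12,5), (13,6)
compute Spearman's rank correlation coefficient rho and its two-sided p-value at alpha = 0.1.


Step 1: Rank x and y separately (midranks; no ties here).
rank(x): 5->1, 10->4, 9->3, 18->10, 17->9, 6->2, 15->8, 20->11, 14->7, 12->5, 13->6
rank(y): 10->10, 4->4, 1->1, 3->3, 9->9, 2->2, 8->8, 7->7, 11->11, 5->5, 6->6
Step 2: d_i = R_x(i) - R_y(i); compute d_i^2.
  (1-10)^2=81, (4-4)^2=0, (3-1)^2=4, (10-3)^2=49, (9-9)^2=0, (2-2)^2=0, (8-8)^2=0, (11-7)^2=16, (7-11)^2=16, (5-5)^2=0, (6-6)^2=0
sum(d^2) = 166.
Step 3: rho = 1 - 6*166 / (11*(11^2 - 1)) = 1 - 996/1320 = 0.245455.
Step 4: Under H0, t = rho * sqrt((n-2)/(1-rho^2)) = 0.7596 ~ t(9).
Step 5: Two-sided p-value from the t-distribution with 9 df = 0.466922.
Step 6: alpha = 0.1. fail to reject H0.

rho = 0.2455, p = 0.466922, fail to reject H0 at alpha = 0.1.


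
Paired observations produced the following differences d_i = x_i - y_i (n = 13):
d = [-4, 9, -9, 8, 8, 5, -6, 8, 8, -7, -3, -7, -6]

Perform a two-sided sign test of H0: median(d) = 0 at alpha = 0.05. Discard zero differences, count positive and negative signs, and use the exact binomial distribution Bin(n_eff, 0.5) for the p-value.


Step 1: Discard zero differences. Original n = 13; n_eff = number of nonzero differences = 13.
Nonzero differences (with sign): -4, +9, -9, +8, +8, +5, -6, +8, +8, -7, -3, -7, -6
Step 2: Count signs: positive = 6, negative = 7.
Step 3: Under H0: P(positive) = 0.5, so the number of positives S ~ Bin(13, 0.5).
Step 4: Two-sided exact p-value = sum of Bin(13,0.5) probabilities at or below the observed probability = 1.000000.
Step 5: alpha = 0.05. fail to reject H0.

n_eff = 13, pos = 6, neg = 7, p = 1.000000, fail to reject H0.


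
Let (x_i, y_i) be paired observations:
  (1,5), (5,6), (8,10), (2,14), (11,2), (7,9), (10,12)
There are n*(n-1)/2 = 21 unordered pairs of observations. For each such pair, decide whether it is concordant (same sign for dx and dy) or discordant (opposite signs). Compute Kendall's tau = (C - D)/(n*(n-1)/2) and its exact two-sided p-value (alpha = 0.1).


Step 1: Enumerate the 21 unordered pairs (i,j) with i<j and classify each by sign(x_j-x_i) * sign(y_j-y_i).
  (1,2):dx=+4,dy=+1->C; (1,3):dx=+7,dy=+5->C; (1,4):dx=+1,dy=+9->C; (1,5):dx=+10,dy=-3->D
  (1,6):dx=+6,dy=+4->C; (1,7):dx=+9,dy=+7->C; (2,3):dx=+3,dy=+4->C; (2,4):dx=-3,dy=+8->D
  (2,5):dx=+6,dy=-4->D; (2,6):dx=+2,dy=+3->C; (2,7):dx=+5,dy=+6->C; (3,4):dx=-6,dy=+4->D
  (3,5):dx=+3,dy=-8->D; (3,6):dx=-1,dy=-1->C; (3,7):dx=+2,dy=+2->C; (4,5):dx=+9,dy=-12->D
  (4,6):dx=+5,dy=-5->D; (4,7):dx=+8,dy=-2->D; (5,6):dx=-4,dy=+7->D; (5,7):dx=-1,dy=+10->D
  (6,7):dx=+3,dy=+3->C
Step 2: C = 11, D = 10, total pairs = 21.
Step 3: tau = (C - D)/(n(n-1)/2) = (11 - 10)/21 = 0.047619.
Step 4: Exact two-sided p-value (enumerate n! = 5040 permutations of y under H0): p = 1.000000.
Step 5: alpha = 0.1. fail to reject H0.

tau_b = 0.0476 (C=11, D=10), p = 1.000000, fail to reject H0.


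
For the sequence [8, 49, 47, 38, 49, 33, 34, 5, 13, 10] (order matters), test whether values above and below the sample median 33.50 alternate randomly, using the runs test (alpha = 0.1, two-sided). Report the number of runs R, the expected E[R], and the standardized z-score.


Step 1: Compute median = 33.50; label A = above, B = below.
Labels in order: BAAAABABBB  (n_A = 5, n_B = 5)
Step 2: Count runs R = 5.
Step 3: Under H0 (random ordering), E[R] = 2*n_A*n_B/(n_A+n_B) + 1 = 2*5*5/10 + 1 = 6.0000.
        Var[R] = 2*n_A*n_B*(2*n_A*n_B - n_A - n_B) / ((n_A+n_B)^2 * (n_A+n_B-1)) = 2000/900 = 2.2222.
        SD[R] = 1.4907.
Step 4: Continuity-corrected z = (R + 0.5 - E[R]) / SD[R] = (5 + 0.5 - 6.0000) / 1.4907 = -0.3354.
Step 5: Two-sided p-value via normal approximation = 2*(1 - Phi(|z|)) = 0.737316.
Step 6: alpha = 0.1. fail to reject H0.

R = 5, z = -0.3354, p = 0.737316, fail to reject H0.


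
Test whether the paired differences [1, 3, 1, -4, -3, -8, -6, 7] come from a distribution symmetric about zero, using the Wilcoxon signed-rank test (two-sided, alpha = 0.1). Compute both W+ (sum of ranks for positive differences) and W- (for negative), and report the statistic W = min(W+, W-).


Step 1: Drop any zero differences (none here) and take |d_i|.
|d| = [1, 3, 1, 4, 3, 8, 6, 7]
Step 2: Midrank |d_i| (ties get averaged ranks).
ranks: |1|->1.5, |3|->3.5, |1|->1.5, |4|->5, |3|->3.5, |8|->8, |6|->6, |7|->7
Step 3: Attach original signs; sum ranks with positive sign and with negative sign.
W+ = 1.5 + 3.5 + 1.5 + 7 = 13.5
W- = 5 + 3.5 + 8 + 6 = 22.5
(Check: W+ + W- = 36 should equal n(n+1)/2 = 36.)
Step 4: Test statistic W = min(W+, W-) = 13.5.
Step 5: Ties in |d|, so use the tie-corrected normal approximation.
        E[W] = n(n+1)/4 = 8*9/4 = 18.
        Tie groups: |d|=1 (t=2), |d|=3 (t=2); sum(t^3 - t) = 12.
        Var[W] = n(n+1)(2n+1)/24 - sum(t^3-t)/48 = 1224/24 - 12/48 = 50.75.
        z = (W - E[W]) / sqrt(Var[W]) = (13.5 - 18) / 7.1239 = -0.6317.
        Two-sided p = 2*Phi(z) = 0.527599.
Step 6: alpha = 0.1. fail to reject H0.

W+ = 13.5, W- = 22.5, W = min = 13.5, p = 0.527599, fail to reject H0.


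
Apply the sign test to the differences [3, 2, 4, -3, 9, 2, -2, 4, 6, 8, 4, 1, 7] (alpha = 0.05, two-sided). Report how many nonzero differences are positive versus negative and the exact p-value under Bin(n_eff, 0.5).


Step 1: Discard zero differences. Original n = 13; n_eff = number of nonzero differences = 13.
Nonzero differences (with sign): +3, +2, +4, -3, +9, +2, -2, +4, +6, +8, +4, +1, +7
Step 2: Count signs: positive = 11, negative = 2.
Step 3: Under H0: P(positive) = 0.5, so the number of positives S ~ Bin(13, 0.5).
Step 4: Two-sided exact p-value = sum of Bin(13,0.5) probabilities at or below the observed probability = 0.022461.
Step 5: alpha = 0.05. reject H0.

n_eff = 13, pos = 11, neg = 2, p = 0.022461, reject H0.


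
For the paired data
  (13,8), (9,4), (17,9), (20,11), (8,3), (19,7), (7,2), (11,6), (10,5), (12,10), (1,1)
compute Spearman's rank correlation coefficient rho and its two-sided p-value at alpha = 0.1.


Step 1: Rank x and y separately (midranks; no ties here).
rank(x): 13->8, 9->4, 17->9, 20->11, 8->3, 19->10, 7->2, 11->6, 10->5, 12->7, 1->1
rank(y): 8->8, 4->4, 9->9, 11->11, 3->3, 7->7, 2->2, 6->6, 5->5, 10->10, 1->1
Step 2: d_i = R_x(i) - R_y(i); compute d_i^2.
  (8-8)^2=0, (4-4)^2=0, (9-9)^2=0, (11-11)^2=0, (3-3)^2=0, (10-7)^2=9, (2-2)^2=0, (6-6)^2=0, (5-5)^2=0, (7-10)^2=9, (1-1)^2=0
sum(d^2) = 18.
Step 3: rho = 1 - 6*18 / (11*(11^2 - 1)) = 1 - 108/1320 = 0.918182.
Step 4: Under H0, t = rho * sqrt((n-2)/(1-rho^2)) = 6.9531 ~ t(9).
Step 5: Two-sided p-value from the t-distribution with 9 df = 0.000067.
Step 6: alpha = 0.1. reject H0.

rho = 0.9182, p = 0.000067, reject H0 at alpha = 0.1.


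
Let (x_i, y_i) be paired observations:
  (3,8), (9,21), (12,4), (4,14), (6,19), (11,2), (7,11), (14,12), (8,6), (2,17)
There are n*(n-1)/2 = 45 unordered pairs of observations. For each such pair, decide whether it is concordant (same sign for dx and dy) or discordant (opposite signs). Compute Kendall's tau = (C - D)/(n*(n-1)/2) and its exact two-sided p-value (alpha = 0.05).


Step 1: Enumerate the 45 unordered pairs (i,j) with i<j and classify each by sign(x_j-x_i) * sign(y_j-y_i).
  (1,2):dx=+6,dy=+13->C; (1,3):dx=+9,dy=-4->D; (1,4):dx=+1,dy=+6->C; (1,5):dx=+3,dy=+11->C
  (1,6):dx=+8,dy=-6->D; (1,7):dx=+4,dy=+3->C; (1,8):dx=+11,dy=+4->C; (1,9):dx=+5,dy=-2->D
  (1,10):dx=-1,dy=+9->D; (2,3):dx=+3,dy=-17->D; (2,4):dx=-5,dy=-7->C; (2,5):dx=-3,dy=-2->C
  (2,6):dx=+2,dy=-19->D; (2,7):dx=-2,dy=-10->C; (2,8):dx=+5,dy=-9->D; (2,9):dx=-1,dy=-15->C
  (2,10):dx=-7,dy=-4->C; (3,4):dx=-8,dy=+10->D; (3,5):dx=-6,dy=+15->D; (3,6):dx=-1,dy=-2->C
  (3,7):dx=-5,dy=+7->D; (3,8):dx=+2,dy=+8->C; (3,9):dx=-4,dy=+2->D; (3,10):dx=-10,dy=+13->D
  (4,5):dx=+2,dy=+5->C; (4,6):dx=+7,dy=-12->D; (4,7):dx=+3,dy=-3->D; (4,8):dx=+10,dy=-2->D
  (4,9):dx=+4,dy=-8->D; (4,10):dx=-2,dy=+3->D; (5,6):dx=+5,dy=-17->D; (5,7):dx=+1,dy=-8->D
  (5,8):dx=+8,dy=-7->D; (5,9):dx=+2,dy=-13->D; (5,10):dx=-4,dy=-2->C; (6,7):dx=-4,dy=+9->D
  (6,8):dx=+3,dy=+10->C; (6,9):dx=-3,dy=+4->D; (6,10):dx=-9,dy=+15->D; (7,8):dx=+7,dy=+1->C
  (7,9):dx=+1,dy=-5->D; (7,10):dx=-5,dy=+6->D; (8,9):dx=-6,dy=-6->C; (8,10):dx=-12,dy=+5->D
  (9,10):dx=-6,dy=+11->D
Step 2: C = 17, D = 28, total pairs = 45.
Step 3: tau = (C - D)/(n(n-1)/2) = (17 - 28)/45 = -0.244444.
Step 4: Exact two-sided p-value (enumerate n! = 3628800 permutations of y under H0): p = 0.380720.
Step 5: alpha = 0.05. fail to reject H0.

tau_b = -0.2444 (C=17, D=28), p = 0.380720, fail to reject H0.


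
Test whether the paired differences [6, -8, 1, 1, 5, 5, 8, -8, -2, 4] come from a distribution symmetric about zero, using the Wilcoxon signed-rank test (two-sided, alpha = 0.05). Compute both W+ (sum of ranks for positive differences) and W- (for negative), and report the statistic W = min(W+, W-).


Step 1: Drop any zero differences (none here) and take |d_i|.
|d| = [6, 8, 1, 1, 5, 5, 8, 8, 2, 4]
Step 2: Midrank |d_i| (ties get averaged ranks).
ranks: |6|->7, |8|->9, |1|->1.5, |1|->1.5, |5|->5.5, |5|->5.5, |8|->9, |8|->9, |2|->3, |4|->4
Step 3: Attach original signs; sum ranks with positive sign and with negative sign.
W+ = 7 + 1.5 + 1.5 + 5.5 + 5.5 + 9 + 4 = 34
W- = 9 + 9 + 3 = 21
(Check: W+ + W- = 55 should equal n(n+1)/2 = 55.)
Step 4: Test statistic W = min(W+, W-) = 21.
Step 5: Ties in |d|, so use the tie-corrected normal approximation.
        E[W] = n(n+1)/4 = 10*11/4 = 27.5.
        Tie groups: |d|=1 (t=2), |d|=5 (t=2), |d|=8 (t=3); sum(t^3 - t) = 36.
        Var[W] = n(n+1)(2n+1)/24 - sum(t^3-t)/48 = 2310/24 - 36/48 = 95.5.
        z = (W - E[W]) / sqrt(Var[W]) = (21 - 27.5) / 9.7724 = -0.6651.
        Two-sided p = 2*Phi(z) = 0.505962.
Step 6: alpha = 0.05. fail to reject H0.

W+ = 34, W- = 21, W = min = 21, p = 0.505962, fail to reject H0.


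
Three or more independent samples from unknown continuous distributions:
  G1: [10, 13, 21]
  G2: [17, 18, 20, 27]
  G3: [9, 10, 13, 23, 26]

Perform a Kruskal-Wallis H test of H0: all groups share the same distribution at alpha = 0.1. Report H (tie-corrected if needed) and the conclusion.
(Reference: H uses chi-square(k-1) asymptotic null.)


Step 1: Combine all N = 12 observations and assign midranks.
sorted (value, group, rank): (9,G3,1), (10,G1,2.5), (10,G3,2.5), (13,G1,4.5), (13,G3,4.5), (17,G2,6), (18,G2,7), (20,G2,8), (21,G1,9), (23,G3,10), (26,G3,11), (27,G2,12)
Step 2: Sum ranks within each group.
R_1 = 16 (n_1 = 3)
R_2 = 33 (n_2 = 4)
R_3 = 29 (n_3 = 5)
Step 3: H = 12/(N(N+1)) * sum(R_i^2/n_i) - 3(N+1)
     = 12/(12*13) * (16^2/3 + 33^2/4 + 29^2/5) - 3*13
     = 0.076923 * 525.783 - 39
     = 1.444872.
Step 4: Ties present; correction factor C = 1 - 12/(12^3 - 12) = 0.993007. Corrected H = 1.444872 / 0.993007 = 1.455047.
Step 5: Under H0, H ~ chi^2(2); p-value = 0.483104.
Step 6: alpha = 0.1. fail to reject H0.

H = 1.4550, df = 2, p = 0.483104, fail to reject H0.


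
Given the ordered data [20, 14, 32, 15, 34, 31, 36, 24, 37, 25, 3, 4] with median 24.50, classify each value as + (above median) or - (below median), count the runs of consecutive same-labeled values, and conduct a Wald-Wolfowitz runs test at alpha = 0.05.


Step 1: Compute median = 24.50; label A = above, B = below.
Labels in order: BBABAAABAABB  (n_A = 6, n_B = 6)
Step 2: Count runs R = 7.
Step 3: Under H0 (random ordering), E[R] = 2*n_A*n_B/(n_A+n_B) + 1 = 2*6*6/12 + 1 = 7.0000.
        Var[R] = 2*n_A*n_B*(2*n_A*n_B - n_A - n_B) / ((n_A+n_B)^2 * (n_A+n_B-1)) = 4320/1584 = 2.7273.
        SD[R] = 1.6514.
Step 4: R = E[R], so z = 0 with no continuity correction.
Step 5: Two-sided p-value via normal approximation = 2*(1 - Phi(|z|)) = 1.000000.
Step 6: alpha = 0.05. fail to reject H0.

R = 7, z = 0.0000, p = 1.000000, fail to reject H0.


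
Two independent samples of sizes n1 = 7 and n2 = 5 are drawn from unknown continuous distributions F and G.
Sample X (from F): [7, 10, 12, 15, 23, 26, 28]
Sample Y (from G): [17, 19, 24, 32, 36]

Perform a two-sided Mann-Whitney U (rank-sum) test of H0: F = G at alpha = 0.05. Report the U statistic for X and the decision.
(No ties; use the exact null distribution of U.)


Step 1: Combine and sort all 12 observations; assign midranks.
sorted (value, group): (7,X), (10,X), (12,X), (15,X), (17,Y), (19,Y), (23,X), (24,Y), (26,X), (28,X), (32,Y), (36,Y)
ranks: 7->1, 10->2, 12->3, 15->4, 17->5, 19->6, 23->7, 24->8, 26->9, 28->10, 32->11, 36->12
Step 2: Rank sum for X: R1 = 1 + 2 + 3 + 4 + 7 + 9 + 10 = 36.
Step 3: U_X = R1 - n1(n1+1)/2 = 36 - 7*8/2 = 36 - 28 = 8.
       U_Y = n1*n2 - U_X = 35 - 8 = 27.
Step 4: No ties, so the exact null distribution of U (based on enumerating the C(12,7) = 792 equally likely rank assignments) gives the two-sided p-value.
Step 5: p-value = 0.148990; compare to alpha = 0.05. fail to reject H0.

U_X = 8, p = 0.148990, fail to reject H0 at alpha = 0.05.


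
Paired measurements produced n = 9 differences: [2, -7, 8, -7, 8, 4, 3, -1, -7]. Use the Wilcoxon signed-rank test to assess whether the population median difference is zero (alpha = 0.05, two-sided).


Step 1: Drop any zero differences (none here) and take |d_i|.
|d| = [2, 7, 8, 7, 8, 4, 3, 1, 7]
Step 2: Midrank |d_i| (ties get averaged ranks).
ranks: |2|->2, |7|->6, |8|->8.5, |7|->6, |8|->8.5, |4|->4, |3|->3, |1|->1, |7|->6
Step 3: Attach original signs; sum ranks with positive sign and with negative sign.
W+ = 2 + 8.5 + 8.5 + 4 + 3 = 26
W- = 6 + 6 + 1 + 6 = 19
(Check: W+ + W- = 45 should equal n(n+1)/2 = 45.)
Step 4: Test statistic W = min(W+, W-) = 19.
Step 5: Ties in |d|, so use the tie-corrected normal approximation.
        E[W] = n(n+1)/4 = 9*10/4 = 22.5.
        Tie groups: |d|=7 (t=3), |d|=8 (t=2); sum(t^3 - t) = 30.
        Var[W] = n(n+1)(2n+1)/24 - sum(t^3-t)/48 = 1710/24 - 30/48 = 70.625.
        z = (W - E[W]) / sqrt(Var[W]) = (19 - 22.5) / 8.4039 = -0.4165.
        Two-sided p = 2*Phi(z) = 0.677063.
Step 6: alpha = 0.05. fail to reject H0.

W+ = 26, W- = 19, W = min = 19, p = 0.677063, fail to reject H0.


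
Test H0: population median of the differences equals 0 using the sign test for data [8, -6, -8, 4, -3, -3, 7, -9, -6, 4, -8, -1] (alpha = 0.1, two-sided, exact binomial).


Step 1: Discard zero differences. Original n = 12; n_eff = number of nonzero differences = 12.
Nonzero differences (with sign): +8, -6, -8, +4, -3, -3, +7, -9, -6, +4, -8, -1
Step 2: Count signs: positive = 4, negative = 8.
Step 3: Under H0: P(positive) = 0.5, so the number of positives S ~ Bin(12, 0.5).
Step 4: Two-sided exact p-value = sum of Bin(12,0.5) probabilities at or below the observed probability = 0.387695.
Step 5: alpha = 0.1. fail to reject H0.

n_eff = 12, pos = 4, neg = 8, p = 0.387695, fail to reject H0.


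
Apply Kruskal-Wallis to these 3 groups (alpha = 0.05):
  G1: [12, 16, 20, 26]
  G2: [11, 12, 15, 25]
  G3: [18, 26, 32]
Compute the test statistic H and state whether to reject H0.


Step 1: Combine all N = 11 observations and assign midranks.
sorted (value, group, rank): (11,G2,1), (12,G1,2.5), (12,G2,2.5), (15,G2,4), (16,G1,5), (18,G3,6), (20,G1,7), (25,G2,8), (26,G1,9.5), (26,G3,9.5), (32,G3,11)
Step 2: Sum ranks within each group.
R_1 = 24 (n_1 = 4)
R_2 = 15.5 (n_2 = 4)
R_3 = 26.5 (n_3 = 3)
Step 3: H = 12/(N(N+1)) * sum(R_i^2/n_i) - 3(N+1)
     = 12/(11*12) * (24^2/4 + 15.5^2/4 + 26.5^2/3) - 3*12
     = 0.090909 * 438.146 - 36
     = 3.831439.
Step 4: Ties present; correction factor C = 1 - 12/(11^3 - 11) = 0.990909. Corrected H = 3.831439 / 0.990909 = 3.866590.
Step 5: Under H0, H ~ chi^2(2); p-value = 0.144671.
Step 6: alpha = 0.05. fail to reject H0.

H = 3.8666, df = 2, p = 0.144671, fail to reject H0.


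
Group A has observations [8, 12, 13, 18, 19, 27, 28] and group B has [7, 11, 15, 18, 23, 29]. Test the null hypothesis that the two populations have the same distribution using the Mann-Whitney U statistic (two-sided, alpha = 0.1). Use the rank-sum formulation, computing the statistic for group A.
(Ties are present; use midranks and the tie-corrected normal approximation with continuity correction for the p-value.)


Step 1: Combine and sort all 13 observations; assign midranks.
sorted (value, group): (7,Y), (8,X), (11,Y), (12,X), (13,X), (15,Y), (18,X), (18,Y), (19,X), (23,Y), (27,X), (28,X), (29,Y)
ranks: 7->1, 8->2, 11->3, 12->4, 13->5, 15->6, 18->7.5, 18->7.5, 19->9, 23->10, 27->11, 28->12, 29->13
Step 2: Rank sum for X: R1 = 2 + 4 + 5 + 7.5 + 9 + 11 + 12 = 50.5.
Step 3: U_X = R1 - n1(n1+1)/2 = 50.5 - 7*8/2 = 50.5 - 28 = 22.5.
       U_Y = n1*n2 - U_X = 42 - 22.5 = 19.5.
Step 4: Ties are present, so use the tie-corrected normal approximation (with continuity correction) for the p-value.
Step 5: p-value = 0.886248; compare to alpha = 0.1. fail to reject H0.

U_X = 22.5, p = 0.886248, fail to reject H0 at alpha = 0.1.


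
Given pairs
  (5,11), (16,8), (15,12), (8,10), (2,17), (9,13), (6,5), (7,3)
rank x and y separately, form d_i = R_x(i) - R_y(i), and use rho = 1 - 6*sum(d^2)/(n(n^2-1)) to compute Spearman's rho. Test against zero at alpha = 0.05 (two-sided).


Step 1: Rank x and y separately (midranks; no ties here).
rank(x): 5->2, 16->8, 15->7, 8->5, 2->1, 9->6, 6->3, 7->4
rank(y): 11->5, 8->3, 12->6, 10->4, 17->8, 13->7, 5->2, 3->1
Step 2: d_i = R_x(i) - R_y(i); compute d_i^2.
  (2-5)^2=9, (8-3)^2=25, (7-6)^2=1, (5-4)^2=1, (1-8)^2=49, (6-7)^2=1, (3-2)^2=1, (4-1)^2=9
sum(d^2) = 96.
Step 3: rho = 1 - 6*96 / (8*(8^2 - 1)) = 1 - 576/504 = -0.142857.
Step 4: Under H0, t = rho * sqrt((n-2)/(1-rho^2)) = -0.3536 ~ t(6).
Step 5: Two-sided p-value from the t-distribution with 6 df = 0.735765.
Step 6: alpha = 0.05. fail to reject H0.

rho = -0.1429, p = 0.735765, fail to reject H0 at alpha = 0.05.


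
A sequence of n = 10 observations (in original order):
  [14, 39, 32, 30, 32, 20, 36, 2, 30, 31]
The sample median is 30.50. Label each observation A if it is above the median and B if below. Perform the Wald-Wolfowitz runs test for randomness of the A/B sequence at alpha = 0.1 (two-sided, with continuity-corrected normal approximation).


Step 1: Compute median = 30.50; label A = above, B = below.
Labels in order: BAABABABBA  (n_A = 5, n_B = 5)
Step 2: Count runs R = 8.
Step 3: Under H0 (random ordering), E[R] = 2*n_A*n_B/(n_A+n_B) + 1 = 2*5*5/10 + 1 = 6.0000.
        Var[R] = 2*n_A*n_B*(2*n_A*n_B - n_A - n_B) / ((n_A+n_B)^2 * (n_A+n_B-1)) = 2000/900 = 2.2222.
        SD[R] = 1.4907.
Step 4: Continuity-corrected z = (R - 0.5 - E[R]) / SD[R] = (8 - 0.5 - 6.0000) / 1.4907 = 1.0062.
Step 5: Two-sided p-value via normal approximation = 2*(1 - Phi(|z|)) = 0.314305.
Step 6: alpha = 0.1. fail to reject H0.

R = 8, z = 1.0062, p = 0.314305, fail to reject H0.


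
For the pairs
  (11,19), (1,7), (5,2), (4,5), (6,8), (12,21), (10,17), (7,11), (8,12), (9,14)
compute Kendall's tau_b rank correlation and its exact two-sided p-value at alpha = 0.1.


Step 1: Enumerate the 45 unordered pairs (i,j) with i<j and classify each by sign(x_j-x_i) * sign(y_j-y_i).
  (1,2):dx=-10,dy=-12->C; (1,3):dx=-6,dy=-17->C; (1,4):dx=-7,dy=-14->C; (1,5):dx=-5,dy=-11->C
  (1,6):dx=+1,dy=+2->C; (1,7):dx=-1,dy=-2->C; (1,8):dx=-4,dy=-8->C; (1,9):dx=-3,dy=-7->C
  (1,10):dx=-2,dy=-5->C; (2,3):dx=+4,dy=-5->D; (2,4):dx=+3,dy=-2->D; (2,5):dx=+5,dy=+1->C
  (2,6):dx=+11,dy=+14->C; (2,7):dx=+9,dy=+10->C; (2,8):dx=+6,dy=+4->C; (2,9):dx=+7,dy=+5->C
  (2,10):dx=+8,dy=+7->C; (3,4):dx=-1,dy=+3->D; (3,5):dx=+1,dy=+6->C; (3,6):dx=+7,dy=+19->C
  (3,7):dx=+5,dy=+15->C; (3,8):dx=+2,dy=+9->C; (3,9):dx=+3,dy=+10->C; (3,10):dx=+4,dy=+12->C
  (4,5):dx=+2,dy=+3->C; (4,6):dx=+8,dy=+16->C; (4,7):dx=+6,dy=+12->C; (4,8):dx=+3,dy=+6->C
  (4,9):dx=+4,dy=+7->C; (4,10):dx=+5,dy=+9->C; (5,6):dx=+6,dy=+13->C; (5,7):dx=+4,dy=+9->C
  (5,8):dx=+1,dy=+3->C; (5,9):dx=+2,dy=+4->C; (5,10):dx=+3,dy=+6->C; (6,7):dx=-2,dy=-4->C
  (6,8):dx=-5,dy=-10->C; (6,9):dx=-4,dy=-9->C; (6,10):dx=-3,dy=-7->C; (7,8):dx=-3,dy=-6->C
  (7,9):dx=-2,dy=-5->C; (7,10):dx=-1,dy=-3->C; (8,9):dx=+1,dy=+1->C; (8,10):dx=+2,dy=+3->C
  (9,10):dx=+1,dy=+2->C
Step 2: C = 42, D = 3, total pairs = 45.
Step 3: tau = (C - D)/(n(n-1)/2) = (42 - 3)/45 = 0.866667.
Step 4: Exact two-sided p-value (enumerate n! = 3628800 permutations of y under H0): p = 0.000115.
Step 5: alpha = 0.1. reject H0.

tau_b = 0.8667 (C=42, D=3), p = 0.000115, reject H0.


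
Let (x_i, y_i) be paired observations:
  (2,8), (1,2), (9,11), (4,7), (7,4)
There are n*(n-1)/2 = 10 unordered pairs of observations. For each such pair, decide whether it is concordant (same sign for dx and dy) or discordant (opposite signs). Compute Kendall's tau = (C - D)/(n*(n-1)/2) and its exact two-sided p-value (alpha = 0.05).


Step 1: Enumerate the 10 unordered pairs (i,j) with i<j and classify each by sign(x_j-x_i) * sign(y_j-y_i).
  (1,2):dx=-1,dy=-6->C; (1,3):dx=+7,dy=+3->C; (1,4):dx=+2,dy=-1->D; (1,5):dx=+5,dy=-4->D
  (2,3):dx=+8,dy=+9->C; (2,4):dx=+3,dy=+5->C; (2,5):dx=+6,dy=+2->C; (3,4):dx=-5,dy=-4->C
  (3,5):dx=-2,dy=-7->C; (4,5):dx=+3,dy=-3->D
Step 2: C = 7, D = 3, total pairs = 10.
Step 3: tau = (C - D)/(n(n-1)/2) = (7 - 3)/10 = 0.400000.
Step 4: Exact two-sided p-value (enumerate n! = 120 permutations of y under H0): p = 0.483333.
Step 5: alpha = 0.05. fail to reject H0.

tau_b = 0.4000 (C=7, D=3), p = 0.483333, fail to reject H0.


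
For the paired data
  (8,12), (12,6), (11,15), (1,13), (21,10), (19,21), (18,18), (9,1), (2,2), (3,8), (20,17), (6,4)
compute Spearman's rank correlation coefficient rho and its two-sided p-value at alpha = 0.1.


Step 1: Rank x and y separately (midranks; no ties here).
rank(x): 8->5, 12->8, 11->7, 1->1, 21->12, 19->10, 18->9, 9->6, 2->2, 3->3, 20->11, 6->4
rank(y): 12->7, 6->4, 15->9, 13->8, 10->6, 21->12, 18->11, 1->1, 2->2, 8->5, 17->10, 4->3
Step 2: d_i = R_x(i) - R_y(i); compute d_i^2.
  (5-7)^2=4, (8-4)^2=16, (7-9)^2=4, (1-8)^2=49, (12-6)^2=36, (10-12)^2=4, (9-11)^2=4, (6-1)^2=25, (2-2)^2=0, (3-5)^2=4, (11-10)^2=1, (4-3)^2=1
sum(d^2) = 148.
Step 3: rho = 1 - 6*148 / (12*(12^2 - 1)) = 1 - 888/1716 = 0.482517.
Step 4: Under H0, t = rho * sqrt((n-2)/(1-rho^2)) = 1.7421 ~ t(10).
Step 5: Two-sided p-value from the t-distribution with 10 df = 0.112109.
Step 6: alpha = 0.1. fail to reject H0.

rho = 0.4825, p = 0.112109, fail to reject H0 at alpha = 0.1.
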